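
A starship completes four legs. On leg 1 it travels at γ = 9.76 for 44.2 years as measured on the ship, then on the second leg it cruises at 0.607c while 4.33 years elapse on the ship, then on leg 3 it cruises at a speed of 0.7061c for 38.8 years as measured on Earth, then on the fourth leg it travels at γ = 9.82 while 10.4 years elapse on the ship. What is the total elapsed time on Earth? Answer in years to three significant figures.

Leg 1: γ = 9.76; Δt_1 = 9.760 × 44.2 = 431.4 years.
Leg 2: γ = 1/√(1 − 0.607²) = 1/√0.6316 = 1.258; Δt_2 = 1.258 × 4.33 = 5.449 years.
Leg 3: 38.8 years is already measured on Earth.
Leg 4: γ = 9.82; Δt_4 = 9.820 × 10.4 = 102.1 years.
Total: 431.4 + 5.449 + 38.80 + 102.1 years.

Δt = 578 years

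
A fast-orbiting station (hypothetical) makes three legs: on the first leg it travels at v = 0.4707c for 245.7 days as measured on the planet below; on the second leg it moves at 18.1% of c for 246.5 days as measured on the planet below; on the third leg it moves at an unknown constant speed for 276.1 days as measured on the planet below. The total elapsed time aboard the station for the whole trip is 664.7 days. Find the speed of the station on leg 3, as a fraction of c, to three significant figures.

Leg 1: γ = 1/√(1 − 0.4707²) = 1/√0.7784 = 1.133; τ_1 = 245.7/1.133 = 216.8 days.
Leg 2: β = 0.181; γ = 1/√(1 − 0.181²) = 1/√0.9672 = 1.017; τ_2 = 246.5/1.017 = 242.4 days.
Leg 3: speed unknown; τ_3 = 276.1/γ_3.
Total proper time: 216.8 + 242.4 + τ_3 = 664.7, so τ_3 = 664.7 − 459.2 = 205.5 days.
γ_3 = 276.1/205.5 = 1.344; β = √(1 − 1/γ²) = √0.4461.

β = 0.668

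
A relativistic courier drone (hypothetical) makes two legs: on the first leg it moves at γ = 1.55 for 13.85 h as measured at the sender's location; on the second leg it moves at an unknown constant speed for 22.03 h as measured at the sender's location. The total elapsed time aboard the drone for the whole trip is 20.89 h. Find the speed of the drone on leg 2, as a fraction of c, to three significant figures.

β = 0.840

Leg 1: γ = 1.55; τ_1 = 13.85/1.550 = 8.935 h.
Leg 2: speed unknown; τ_2 = 22.03/γ_2.
Total proper time: 8.935 + τ_2 = 20.89, so τ_2 = 20.89 − 8.935 = 11.95 h.
γ_2 = 22.03/11.95 = 1.843; β = √(1 − 1/γ²) = √0.7055.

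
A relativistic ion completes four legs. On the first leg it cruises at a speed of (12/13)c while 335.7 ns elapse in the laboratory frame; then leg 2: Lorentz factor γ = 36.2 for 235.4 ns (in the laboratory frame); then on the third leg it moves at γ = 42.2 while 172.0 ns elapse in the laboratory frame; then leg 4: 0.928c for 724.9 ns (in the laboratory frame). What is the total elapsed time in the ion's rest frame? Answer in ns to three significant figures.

τ = 410 ns

Leg 1: γ = 1/√(1 − (12/13)²) = 13/5 = 2.600; τ_1 = 335.7/2.600 = 129.1 ns.
Leg 2: γ = 36.2; τ_2 = 235.4/36.20 = 6.503 ns.
Leg 3: γ = 42.2; τ_3 = 172.0/42.20 = 4.076 ns.
Leg 4: γ = 1/√(1 − 0.928²) = 1/√0.1388 = 2.684; τ_4 = 724.9/2.684 = 270.1 ns.
Total: 129.1 + 6.503 + 4.076 + 270.1 ns.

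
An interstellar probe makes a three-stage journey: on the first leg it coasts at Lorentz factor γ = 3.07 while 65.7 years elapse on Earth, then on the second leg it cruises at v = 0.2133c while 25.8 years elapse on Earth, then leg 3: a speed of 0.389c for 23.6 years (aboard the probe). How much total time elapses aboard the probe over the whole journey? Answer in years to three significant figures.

Leg 1: γ = 3.07; τ_1 = 65.7/3.070 = 21.40 years.
Leg 2: γ = 1/√(1 − 0.2133²) = 1/√0.9545 = 1.024; τ_2 = 25.8/1.024 = 25.21 years.
Leg 3: 23.6 years is already measured aboard the probe.
Total: 21.40 + 25.21 + 23.60 years.

τ = 70.2 years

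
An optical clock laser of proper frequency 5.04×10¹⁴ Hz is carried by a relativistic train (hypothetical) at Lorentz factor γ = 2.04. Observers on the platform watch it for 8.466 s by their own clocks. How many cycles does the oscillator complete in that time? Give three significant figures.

N = 2.09×10¹⁵

γ = 2.04
During 8.466 s of lab time, the oscillator's proper time advances by τ = Δt/γ = 8.466/2.040 = 4.150 s = 4.150×10⁰ s.
N = f × τ = 5.04×10¹⁴ × 4.150×10⁰ = 2.092×10¹⁵.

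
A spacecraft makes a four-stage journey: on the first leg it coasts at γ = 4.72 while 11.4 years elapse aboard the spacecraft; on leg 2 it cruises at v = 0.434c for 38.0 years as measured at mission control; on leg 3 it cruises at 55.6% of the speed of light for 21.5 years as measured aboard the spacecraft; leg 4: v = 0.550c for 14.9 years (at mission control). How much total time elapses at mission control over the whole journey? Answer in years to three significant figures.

Leg 1: γ = 4.72; Δt_1 = 4.720 × 11.4 = 53.81 years.
Leg 2: 38.0 years is already measured at mission control.
Leg 3: β = 0.556; γ = 1/√(1 − 0.556²) = 1/√0.6909 = 1.203; Δt_3 = 1.203 × 21.5 = 25.87 years.
Leg 4: 14.9 years is already measured at mission control.
Total: 53.81 + 38.00 + 25.87 + 14.90 years.

Δt = 133 years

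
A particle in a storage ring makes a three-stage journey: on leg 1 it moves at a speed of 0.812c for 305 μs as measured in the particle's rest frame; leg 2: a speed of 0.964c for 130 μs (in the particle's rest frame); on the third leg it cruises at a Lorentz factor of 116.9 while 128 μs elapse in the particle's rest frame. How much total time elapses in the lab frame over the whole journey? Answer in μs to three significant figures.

Δt = 1.60×10⁴ μs

Leg 1: γ = 1/√(1 − 0.812²) = 1/√0.3407 = 1.713; Δt_1 = 1.713 × 305 = 522.6 μs.
Leg 2: γ = 1/√(1 − 0.964²) = 1/√0.07070 = 3.761; Δt_2 = 3.761 × 130 = 488.9 μs.
Leg 3: γ = 116.9; Δt_3 = 116.9 × 128 = 1.496×10⁴ μs.
Total: 522.6 + 488.9 + 1.496×10⁴ μs.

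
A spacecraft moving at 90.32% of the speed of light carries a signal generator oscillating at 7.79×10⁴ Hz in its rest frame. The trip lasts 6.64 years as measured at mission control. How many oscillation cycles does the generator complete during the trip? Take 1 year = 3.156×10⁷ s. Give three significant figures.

β = 0.9032; γ = 1/√(1 − 0.9032²) = 1/√0.1842 = 2.330
The oscillator's own cycle count is N = f × τ where τ is the proper time aboard the spacecraft. τ = Δt/γ = 6.64/2.330 = 2.850 years = 8.995×10⁷ s.
N = 7.79×10⁴ × 8.995×10⁷ = 7.007×10¹².

N = 7.01×10¹²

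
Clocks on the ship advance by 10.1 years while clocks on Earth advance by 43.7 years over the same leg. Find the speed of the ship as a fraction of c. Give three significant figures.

The proper time is measured on the ship (both events occur at the ship's location); Δt is measured on Earth. γ = Δt/τ = 43.7/10.1 = 4.327.
β = √(1 − 1/γ²) = √(1 − 0.05342) = √0.9466

v = 0.973c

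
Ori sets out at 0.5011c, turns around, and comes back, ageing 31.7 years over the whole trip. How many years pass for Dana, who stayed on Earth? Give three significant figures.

Δt = 36.6 years

γ = 1/√(1 − 0.5011²) = 1/√0.7489 = 1.156
Earth-frame duration is the dilated interval: Δt = γτ = 1.156 × 31.7 years.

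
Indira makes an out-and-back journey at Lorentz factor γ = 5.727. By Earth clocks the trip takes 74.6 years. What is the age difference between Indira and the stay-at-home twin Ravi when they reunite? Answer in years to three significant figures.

γ = 5.727
Indira's elapsed proper time: τ = 74.6/5.727 = 13.03 years.
Age gap = Δt − τ = 74.6 − 13.03 years.

Δt − τ = 61.6 years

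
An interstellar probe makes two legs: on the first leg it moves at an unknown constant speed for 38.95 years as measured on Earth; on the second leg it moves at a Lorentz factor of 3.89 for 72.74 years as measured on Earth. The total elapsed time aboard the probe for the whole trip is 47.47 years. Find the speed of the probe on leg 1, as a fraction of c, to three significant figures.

Leg 1: speed unknown; τ_1 = 38.95/γ_1.
Leg 2: γ = 3.89; τ_2 = 72.74/3.890 = 18.70 years.
Total proper time: τ_1 + 18.70 = 47.47, so τ_1 = 47.47 − 18.70 = 28.77 years.
γ_1 = 38.95/28.77 = 1.354; β = √(1 − 1/γ²) = √0.4544.

β = 0.674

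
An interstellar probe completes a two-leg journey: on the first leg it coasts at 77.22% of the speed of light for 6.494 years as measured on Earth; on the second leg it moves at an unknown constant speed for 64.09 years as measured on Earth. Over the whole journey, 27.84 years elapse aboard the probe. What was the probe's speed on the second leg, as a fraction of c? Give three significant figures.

Leg 1: β = 0.7722; γ = 1/√(1 − 0.7722²) = 1/√0.4037 = 1.574; τ_1 = 6.494/1.574 = 4.126 years.
Leg 2: speed unknown; τ_2 = 64.09/γ_2.
Total proper time: 4.126 + τ_2 = 27.84, so τ_2 = 27.84 − 4.126 = 23.71 years.
γ_2 = 64.09/23.71 = 2.703; β = √(1 − 1/γ²) = √0.8631.

β = 0.929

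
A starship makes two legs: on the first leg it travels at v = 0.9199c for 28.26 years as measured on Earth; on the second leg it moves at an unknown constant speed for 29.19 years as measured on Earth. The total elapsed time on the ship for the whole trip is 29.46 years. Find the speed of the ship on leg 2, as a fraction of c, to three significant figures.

Leg 1: γ = 1/√(1 − 0.9199²) = 1/√0.1538 = 2.550; τ_1 = 28.26/2.550 = 11.08 years.
Leg 2: speed unknown; τ_2 = 29.19/γ_2.
Total proper time: 11.08 + τ_2 = 29.46, so τ_2 = 29.46 − 11.08 = 18.38 years.
γ_2 = 29.19/18.38 = 1.588; β = √(1 − 1/γ²) = √0.6036.

β = 0.777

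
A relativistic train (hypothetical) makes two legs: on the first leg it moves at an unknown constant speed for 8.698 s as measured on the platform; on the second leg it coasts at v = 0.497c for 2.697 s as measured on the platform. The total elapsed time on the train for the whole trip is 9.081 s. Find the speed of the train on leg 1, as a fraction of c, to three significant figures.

β = 0.632

Leg 1: speed unknown; τ_1 = 8.698/γ_1.
Leg 2: γ = 1/√(1 − 0.497²) = 1/√0.7530 = 1.152; τ_2 = 2.697/1.152 = 2.340 s.
Total proper time: τ_1 + 2.340 = 9.081, so τ_1 = 9.081 − 2.340 = 6.741 s.
γ_1 = 8.698/6.741 = 1.290; β = √(1 − 1/γ²) = √0.3994.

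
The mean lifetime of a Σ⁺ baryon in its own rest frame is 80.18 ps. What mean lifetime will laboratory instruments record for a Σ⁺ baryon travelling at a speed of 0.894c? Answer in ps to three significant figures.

Δt = 179 ps

γ = 1/√(1 − 0.894²) = 1/√0.2008 = 2.232
The rest-frame lifetime is the proper time; the lab measures the dilated interval Δt = γτ₀ = 2.232 × 80.18 ps.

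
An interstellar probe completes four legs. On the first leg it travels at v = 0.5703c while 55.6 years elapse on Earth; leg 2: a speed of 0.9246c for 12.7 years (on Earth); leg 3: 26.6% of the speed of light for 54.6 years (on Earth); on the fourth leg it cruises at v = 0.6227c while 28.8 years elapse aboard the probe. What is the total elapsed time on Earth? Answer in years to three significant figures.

Leg 1: 55.6 years is already measured on Earth.
Leg 2: 12.7 years is already measured on Earth.
Leg 3: 54.6 years is already measured on Earth.
Leg 4: γ = 1/√(1 − 0.6227²) = 1/√0.6122 = 1.278; Δt_4 = 1.278 × 28.8 = 36.81 years.
Total: 55.60 + 12.70 + 54.60 + 36.81 years.

Δt = 160 years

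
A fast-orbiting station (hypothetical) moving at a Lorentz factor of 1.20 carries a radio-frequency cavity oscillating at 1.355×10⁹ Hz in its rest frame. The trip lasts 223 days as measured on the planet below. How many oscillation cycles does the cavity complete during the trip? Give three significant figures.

N = 2.18×10¹⁶

γ = 1.20
The oscillator's own cycle count is N = f × τ where τ is the proper time aboard the station. τ = Δt/γ = 223/1.200 = 185.8 days = 1.606×10⁷ s.
N = 1.355×10⁹ × 1.606×10⁷ = 2.176×10¹⁶.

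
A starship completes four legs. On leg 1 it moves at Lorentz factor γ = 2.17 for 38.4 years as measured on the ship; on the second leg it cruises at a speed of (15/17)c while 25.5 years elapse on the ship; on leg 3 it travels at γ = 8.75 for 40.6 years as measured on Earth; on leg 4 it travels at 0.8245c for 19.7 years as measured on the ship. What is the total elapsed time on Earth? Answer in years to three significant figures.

Leg 1: γ = 2.17; Δt_1 = 2.170 × 38.4 = 83.33 years.
Leg 2: γ = 1/√(1 − (15/17)²) = 17/8 = 2.125; Δt_2 = 2.125 × 25.5 = 54.19 years.
Leg 3: 40.6 years is already measured on Earth.
Leg 4: γ = 1/√(1 − 0.8245²) = 1/√0.3202 = 1.767; Δt_4 = 1.767 × 19.7 = 34.81 years.
Total: 83.33 + 54.19 + 40.60 + 34.81 years.

Δt = 213 years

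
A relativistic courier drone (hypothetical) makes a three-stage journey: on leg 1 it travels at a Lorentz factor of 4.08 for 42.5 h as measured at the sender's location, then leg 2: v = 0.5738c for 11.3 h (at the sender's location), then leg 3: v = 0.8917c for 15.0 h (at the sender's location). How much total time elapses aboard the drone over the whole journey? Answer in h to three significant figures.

τ = 26.5 h

Leg 1: γ = 4.08; τ_1 = 42.5/4.080 = 10.42 h.
Leg 2: γ = 1/√(1 − 0.5738²) = 1/√0.6708 = 1.221; τ_2 = 11.3/1.221 = 9.255 h.
Leg 3: γ = 1/√(1 − 0.8917²) = 1/√0.2049 = 2.209; τ_3 = 15.0/2.209 = 6.789 h.
Total: 10.42 + 9.255 + 6.789 h.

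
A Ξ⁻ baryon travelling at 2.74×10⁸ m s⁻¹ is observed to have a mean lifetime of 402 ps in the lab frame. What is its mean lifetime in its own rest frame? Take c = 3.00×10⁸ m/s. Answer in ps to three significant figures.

β = 2.74×10⁸/3.00×10⁸ = 0.9133; γ = 1/√(1 − 0.9133²) = 2.456
The lab-frame lifetime is the dilated interval; the proper lifetime is τ₀ = Δt/γ = 402/2.456 ps.

τ₀ = 164 ps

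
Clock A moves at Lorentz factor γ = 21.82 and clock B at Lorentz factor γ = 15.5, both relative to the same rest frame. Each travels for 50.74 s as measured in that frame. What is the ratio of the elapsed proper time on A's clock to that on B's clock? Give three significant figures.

A: γ = 21.82. B: γ = 15.5.
τ_A/τ_B = γ_B/γ_A = 15.50/21.82 = 0.7104, so τ_A/τ_B = 0.7104.

τ_A/τ_B = 0.710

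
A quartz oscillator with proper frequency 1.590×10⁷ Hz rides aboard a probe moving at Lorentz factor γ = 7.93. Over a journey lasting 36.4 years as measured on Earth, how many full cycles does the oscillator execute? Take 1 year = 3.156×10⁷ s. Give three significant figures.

γ = 7.93
The oscillator's own cycle count is N = f × τ where τ is the proper time aboard the probe. τ = Δt/γ = 36.4/7.930 = 4.590 years = 1.449×10⁸ s.
N = 1.590×10⁷ × 1.449×10⁸ = 2.303×10¹⁵.

N = 2.30×10¹⁵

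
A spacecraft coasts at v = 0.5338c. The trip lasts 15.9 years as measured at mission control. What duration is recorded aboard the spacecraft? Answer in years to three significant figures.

τ = 13.4 years

γ = 1/√(1 − 0.5338²) = 1/√0.7151 = 1.183
The interval measured at mission control is the dilated one; the clock aboard the spacecraft measures the proper time τ = Δt/γ = 15.9/1.183 years.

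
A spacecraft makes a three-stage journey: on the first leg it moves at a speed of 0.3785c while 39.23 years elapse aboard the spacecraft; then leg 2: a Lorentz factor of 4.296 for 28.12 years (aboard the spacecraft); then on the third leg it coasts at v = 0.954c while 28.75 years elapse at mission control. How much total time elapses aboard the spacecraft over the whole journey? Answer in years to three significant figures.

τ = 76.0 years

Leg 1: 39.23 years is already measured aboard the spacecraft.
Leg 2: 28.12 years is already measured aboard the spacecraft.
Leg 3: γ = 1/√(1 − 0.954²) = 1/√0.08988 = 3.335; τ_3 = 28.75/3.335 = 8.619 years.
Total: 39.23 + 28.12 + 8.619 years.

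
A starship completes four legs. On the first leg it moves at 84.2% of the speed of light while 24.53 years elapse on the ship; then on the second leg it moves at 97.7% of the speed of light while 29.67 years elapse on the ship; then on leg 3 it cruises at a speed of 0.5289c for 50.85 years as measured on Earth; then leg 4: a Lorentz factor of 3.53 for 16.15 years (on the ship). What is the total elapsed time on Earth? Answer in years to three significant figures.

Leg 1: β = 0.842; γ = 1/√(1 − 0.842²) = 1/√0.2910 = 1.854; Δt_1 = 1.854 × 24.53 = 45.47 years.
Leg 2: β = 0.977; γ = 1/√(1 − 0.977²) = 1/√0.04547 = 4.690; Δt_2 = 4.690 × 29.67 = 139.1 years.
Leg 3: 50.85 years is already measured on Earth.
Leg 4: γ = 3.53; Δt_4 = 3.530 × 16.15 = 57.01 years.
Total: 45.47 + 139.1 + 50.85 + 57.01 years.

Δt = 292 years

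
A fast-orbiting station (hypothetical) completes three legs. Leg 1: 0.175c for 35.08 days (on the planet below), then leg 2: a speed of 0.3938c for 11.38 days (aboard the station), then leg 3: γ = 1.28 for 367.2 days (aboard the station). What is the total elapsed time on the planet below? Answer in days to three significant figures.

Δt = 517 days

Leg 1: 35.08 days is already measured on the planet below.
Leg 2: γ = 1/√(1 − 0.3938²) = 1/√0.8449 = 1.088; Δt_2 = 1.088 × 11.38 = 12.38 days.
Leg 3: γ = 1.28; Δt_3 = 1.280 × 367.2 = 470.0 days.
Total: 35.08 + 12.38 + 470.0 days.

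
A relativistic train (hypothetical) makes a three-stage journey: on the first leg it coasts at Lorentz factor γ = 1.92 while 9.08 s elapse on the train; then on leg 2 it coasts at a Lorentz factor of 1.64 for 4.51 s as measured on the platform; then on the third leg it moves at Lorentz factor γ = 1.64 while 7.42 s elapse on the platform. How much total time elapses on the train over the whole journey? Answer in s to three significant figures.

Leg 1: 9.08 s is already measured on the train.
Leg 2: γ = 1.64; τ_2 = 4.51/1.640 = 2.750 s.
Leg 3: γ = 1.64; τ_3 = 7.42/1.640 = 4.524 s.
Total: 9.080 + 2.750 + 4.524 s.

τ = 16.4 s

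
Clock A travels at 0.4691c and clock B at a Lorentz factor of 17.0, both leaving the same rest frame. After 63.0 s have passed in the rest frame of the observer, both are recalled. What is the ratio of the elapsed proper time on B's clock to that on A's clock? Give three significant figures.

A: γ = 1/√(1 − 0.4691²) = 1/√0.7799 = 1.132. B: γ = 17.0.
τ_A/τ_B = γ_B/γ_A = 17.00/1.132 = 15.01, so τ_B/τ_A = 0.06661.

τ_B/τ_A = 0.0666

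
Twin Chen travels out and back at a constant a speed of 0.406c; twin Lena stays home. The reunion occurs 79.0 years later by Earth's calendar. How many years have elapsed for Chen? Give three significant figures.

τ = 72.2 years

γ = 1/√(1 − 0.406²) = 1/√0.8352 = 1.094
Chen's clock measures proper time along the trip: τ = Δt/γ = 79.0/1.094 years.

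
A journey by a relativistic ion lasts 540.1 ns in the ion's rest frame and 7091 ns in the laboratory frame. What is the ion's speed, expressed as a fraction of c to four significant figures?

v = 0.9971c

The proper time is measured in the ion's rest frame (both events occur at the ion's location); Δt is measured in the laboratory frame. γ = Δt/τ = 7091/540.1 = 13.13.
β = √(1 − 1/γ²) = √(1 − 0.005801) = √0.9942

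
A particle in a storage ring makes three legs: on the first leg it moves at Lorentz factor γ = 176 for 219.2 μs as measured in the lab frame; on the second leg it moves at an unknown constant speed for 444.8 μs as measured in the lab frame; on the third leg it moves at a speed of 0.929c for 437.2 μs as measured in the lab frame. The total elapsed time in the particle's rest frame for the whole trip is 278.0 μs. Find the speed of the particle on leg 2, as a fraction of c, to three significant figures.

Leg 1: γ = 176; τ_1 = 219.2/176.0 = 1.245 μs.
Leg 2: speed unknown; τ_2 = 444.8/γ_2.
Leg 3: γ = 1/√(1 − 0.929²) = 1/√0.1370 = 2.702; τ_3 = 437.2/2.702 = 161.8 μs.
Total proper time: 1.245 + τ_2 + 161.8 = 278.0, so τ_2 = 278.0 − 163.0 = 115.0 μs.
γ_2 = 444.8/115.0 = 3.869; β = √(1 − 1/γ²) = √0.9332.

β = 0.966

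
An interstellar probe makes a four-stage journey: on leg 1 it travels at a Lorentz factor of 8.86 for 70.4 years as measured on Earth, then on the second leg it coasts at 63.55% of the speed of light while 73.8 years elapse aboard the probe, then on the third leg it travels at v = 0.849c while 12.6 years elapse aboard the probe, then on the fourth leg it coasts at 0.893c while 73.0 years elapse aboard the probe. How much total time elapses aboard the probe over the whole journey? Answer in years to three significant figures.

Leg 1: γ = 8.86; τ_1 = 70.4/8.860 = 7.946 years.
Leg 2: 73.8 years is already measured aboard the probe.
Leg 3: 12.6 years is already measured aboard the probe.
Leg 4: 73.0 years is already measured aboard the probe.
Total: 7.946 + 73.80 + 12.60 + 73.00 years.

τ = 167 years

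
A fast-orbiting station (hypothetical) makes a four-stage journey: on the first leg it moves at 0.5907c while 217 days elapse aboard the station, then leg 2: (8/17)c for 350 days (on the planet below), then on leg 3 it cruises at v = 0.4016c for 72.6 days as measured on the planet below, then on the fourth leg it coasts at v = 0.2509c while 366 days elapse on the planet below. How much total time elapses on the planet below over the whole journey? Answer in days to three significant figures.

Δt = 1060 days

Leg 1: γ = 1/√(1 − 0.5907²) = 1/√0.6511 = 1.239; Δt_1 = 1.239 × 217 = 268.9 days.
Leg 2: 350 days is already measured on the planet below.
Leg 3: 72.6 days is already measured on the planet below.
Leg 4: 366 days is already measured on the planet below.
Total: 268.9 + 350.0 + 72.60 + 366.0 days.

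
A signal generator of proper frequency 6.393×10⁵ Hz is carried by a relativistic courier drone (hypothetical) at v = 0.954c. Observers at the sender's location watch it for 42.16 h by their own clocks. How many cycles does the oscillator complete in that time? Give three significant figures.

γ = 1/√(1 − 0.954²) = 1/√0.08988 = 3.335
During 42.16 h of lab time, the oscillator's proper time advances by τ = Δt/γ = 42.16/3.335 = 12.64 h = 4.550×10⁴ s.
N = f × τ = 6.393×10⁵ × 4.550×10⁴ = 2.909×10¹⁰.

N = 2.91×10¹⁰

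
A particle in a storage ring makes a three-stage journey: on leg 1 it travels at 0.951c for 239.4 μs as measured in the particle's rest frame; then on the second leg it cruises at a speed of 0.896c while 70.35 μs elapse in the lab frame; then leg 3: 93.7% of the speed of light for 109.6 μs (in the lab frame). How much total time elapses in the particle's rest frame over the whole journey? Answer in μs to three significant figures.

Leg 1: 239.4 μs is already measured in the particle's rest frame.
Leg 2: γ = 1/√(1 − 0.896²) = 1/√0.1972 = 2.252; τ_2 = 70.35/2.252 = 31.24 μs.
Leg 3: β = 0.937; γ = 1/√(1 − 0.937²) = 1/√0.1220 = 2.863; τ_3 = 109.6/2.863 = 38.29 μs.
Total: 239.4 + 31.24 + 38.29 μs.

τ = 309 μs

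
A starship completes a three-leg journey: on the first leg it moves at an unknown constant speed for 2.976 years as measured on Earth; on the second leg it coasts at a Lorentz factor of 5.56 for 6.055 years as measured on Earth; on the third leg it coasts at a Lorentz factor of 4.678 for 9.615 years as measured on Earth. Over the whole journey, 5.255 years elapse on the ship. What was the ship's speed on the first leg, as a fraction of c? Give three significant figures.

Leg 1: speed unknown; τ_1 = 2.976/γ_1.
Leg 2: γ = 5.56; τ_2 = 6.055/5.560 = 1.089 years.
Leg 3: γ = 4.678; τ_3 = 9.615/4.678 = 2.055 years.
Total proper time: τ_1 + 1.089 + 2.055 = 5.255, so τ_1 = 5.255 − 3.144 = 2.111 years.
γ_1 = 2.976/2.111 = 1.410; β = √(1 − 1/γ²) = √0.4970.

β = 0.705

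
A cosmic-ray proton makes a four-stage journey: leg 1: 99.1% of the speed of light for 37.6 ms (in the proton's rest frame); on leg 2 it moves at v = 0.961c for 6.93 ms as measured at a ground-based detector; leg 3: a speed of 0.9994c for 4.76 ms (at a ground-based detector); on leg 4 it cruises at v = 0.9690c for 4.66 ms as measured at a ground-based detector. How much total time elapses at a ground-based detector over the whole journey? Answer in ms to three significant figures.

Leg 1: β = 0.991; γ = 1/√(1 − 0.991²) = 1/√0.01792 = 7.470; Δt_1 = 7.470 × 37.6 = 280.9 ms.
Leg 2: 6.93 ms is already measured at a ground-based detector.
Leg 3: 4.76 ms is already measured at a ground-based detector.
Leg 4: 4.66 ms is already measured at a ground-based detector.
Total: 280.9 + 6.930 + 4.760 + 4.660 ms.

Δt = 297 ms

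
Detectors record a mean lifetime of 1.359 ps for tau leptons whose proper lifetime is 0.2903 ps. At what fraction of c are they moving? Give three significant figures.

γ = Δt/τ₀ = 1.359/0.2903 = 4.681
β = √(1 − 1/γ²) = √(1 − 0.04563) = √0.9544

β = 0.977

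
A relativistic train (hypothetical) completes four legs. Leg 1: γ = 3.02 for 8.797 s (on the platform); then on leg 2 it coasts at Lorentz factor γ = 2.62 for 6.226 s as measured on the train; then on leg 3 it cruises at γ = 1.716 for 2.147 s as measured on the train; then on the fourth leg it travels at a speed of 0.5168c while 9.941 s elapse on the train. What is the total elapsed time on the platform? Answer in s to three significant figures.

Leg 1: 8.797 s is already measured on the platform.
Leg 2: γ = 2.62; Δt_2 = 2.620 × 6.226 = 16.31 s.
Leg 3: γ = 1.716; Δt_3 = 1.716 × 2.147 = 3.684 s.
Leg 4: γ = 1/√(1 − 0.5168²) = 1/√0.7329 = 1.168; Δt_4 = 1.168 × 9.941 = 11.61 s.
Total: 8.797 + 16.31 + 3.684 + 11.61 s.

Δt = 40.4 s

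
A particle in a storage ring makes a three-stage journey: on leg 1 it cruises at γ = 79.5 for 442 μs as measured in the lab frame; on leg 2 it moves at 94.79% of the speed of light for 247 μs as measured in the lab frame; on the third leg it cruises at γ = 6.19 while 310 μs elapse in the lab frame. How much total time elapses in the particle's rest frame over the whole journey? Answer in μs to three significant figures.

τ = 134 μs

Leg 1: γ = 79.5; τ_1 = 442/79.50 = 5.560 μs.
Leg 2: β = 0.9479; γ = 1/√(1 − 0.9479²) = 1/√0.1015 = 3.139; τ_2 = 247/3.139 = 78.69 μs.
Leg 3: γ = 6.19; τ_3 = 310/6.190 = 50.08 μs.
Total: 5.560 + 78.69 + 50.08 μs.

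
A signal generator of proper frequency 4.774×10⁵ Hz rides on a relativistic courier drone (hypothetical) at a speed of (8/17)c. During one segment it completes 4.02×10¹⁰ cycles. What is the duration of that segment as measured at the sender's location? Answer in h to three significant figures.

Δt = 26.5 h

γ = 1/√(1 − (8/17)²) = 17/15 ≈ 1.133
Proper time for N cycles: τ = N/f = 4.02×10¹⁰/(4.774×10⁵) = 8.421×10⁴ s = 23.39 h.
Lab-frame duration Δt = γτ = 1.133 × 23.39 = 26.51 h.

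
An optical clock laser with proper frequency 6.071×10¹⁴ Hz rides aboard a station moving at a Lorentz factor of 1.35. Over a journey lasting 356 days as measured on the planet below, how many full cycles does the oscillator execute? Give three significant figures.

N = 1.38×10²²

γ = 1.35
The oscillator's own cycle count is N = f × τ where τ is the proper time aboard the station. τ = Δt/γ = 356/1.350 = 263.7 days = 2.278×10⁷ s.
N = 6.071×10¹⁴ × 2.278×10⁷ = 1.383×10²².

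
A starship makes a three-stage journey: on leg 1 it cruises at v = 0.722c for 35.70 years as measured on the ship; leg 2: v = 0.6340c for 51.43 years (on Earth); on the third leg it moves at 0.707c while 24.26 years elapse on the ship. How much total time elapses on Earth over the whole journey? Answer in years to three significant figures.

Δt = 137 years

Leg 1: γ = 1/√(1 − 0.722²) = 1/√0.4787 = 1.445; Δt_1 = 1.445 × 35.70 = 51.60 years.
Leg 2: 51.43 years is already measured on Earth.
Leg 3: γ = 1/√(1 − 0.707²) = 1/√0.5002 = 1.414; Δt_3 = 1.414 × 24.26 = 34.30 years.
Total: 51.60 + 51.43 + 34.30 years.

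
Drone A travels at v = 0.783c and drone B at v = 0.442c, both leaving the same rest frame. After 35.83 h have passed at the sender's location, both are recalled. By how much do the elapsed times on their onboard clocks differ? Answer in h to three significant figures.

|τ_A − τ_B| = 9.85 h

A: γ = 1/√(1 − 0.783²) = 1/√0.3869 = 1.608; τ_A = 35.83/1.608 = 22.29 h.
B: γ = 1/√(1 − 0.442²) = 1/√0.8046 = 1.115; τ_B = 35.83/1.115 = 32.14 h.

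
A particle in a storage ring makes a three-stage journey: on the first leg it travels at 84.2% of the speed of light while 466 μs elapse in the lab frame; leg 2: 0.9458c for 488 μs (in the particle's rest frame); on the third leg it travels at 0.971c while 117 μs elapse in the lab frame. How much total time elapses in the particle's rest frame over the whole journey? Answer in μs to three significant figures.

Leg 1: β = 0.842; γ = 1/√(1 − 0.842²) = 1/√0.2910 = 1.854; τ_1 = 466/1.854 = 251.4 μs.
Leg 2: 488 μs is already measured in the particle's rest frame.
Leg 3: γ = 1/√(1 − 0.971²) = 1/√0.05716 = 4.183; τ_3 = 117/4.183 = 27.97 μs.
Total: 251.4 + 488.0 + 27.97 μs.

τ = 767 μs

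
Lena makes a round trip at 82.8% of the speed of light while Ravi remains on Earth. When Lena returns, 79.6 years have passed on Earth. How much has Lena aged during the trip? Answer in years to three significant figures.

τ = 44.6 years

β = 0.828; γ = 1/√(1 − 0.828²) = 1/√0.3144 = 1.783
Lena's clock measures proper time along the trip: τ = Δt/γ = 79.6/1.783 years.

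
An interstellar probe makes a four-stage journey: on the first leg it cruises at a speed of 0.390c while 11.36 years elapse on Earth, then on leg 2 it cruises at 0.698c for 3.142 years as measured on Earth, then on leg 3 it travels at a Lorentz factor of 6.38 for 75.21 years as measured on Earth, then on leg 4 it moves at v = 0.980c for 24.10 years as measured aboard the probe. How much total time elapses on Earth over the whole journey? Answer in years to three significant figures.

Leg 1: 11.36 years is already measured on Earth.
Leg 2: 3.142 years is already measured on Earth.
Leg 3: 75.21 years is already measured on Earth.
Leg 4: γ = 1/√(1 − 0.980²) = 1/√0.03960 = 5.025; Δt_4 = 5.025 × 24.10 = 121.1 years.
Total: 11.36 + 3.142 + 75.21 + 121.1 years.

Δt = 211 years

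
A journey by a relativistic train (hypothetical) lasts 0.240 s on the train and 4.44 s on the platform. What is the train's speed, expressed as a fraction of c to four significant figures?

β = 0.9985

The proper time is measured on the train (both events occur at the train's location); Δt is measured on the platform. γ = Δt/τ = 4.44/0.240 = 18.50.
β = √(1 − 1/γ²) = √(1 − 0.002922) = √0.9971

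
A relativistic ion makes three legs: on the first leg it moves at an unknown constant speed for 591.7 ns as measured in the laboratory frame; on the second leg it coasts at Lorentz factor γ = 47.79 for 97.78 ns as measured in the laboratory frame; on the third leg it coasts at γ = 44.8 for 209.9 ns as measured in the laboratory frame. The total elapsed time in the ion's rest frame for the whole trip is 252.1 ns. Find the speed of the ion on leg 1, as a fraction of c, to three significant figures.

Leg 1: speed unknown; τ_1 = 591.7/γ_1.
Leg 2: γ = 47.79; τ_2 = 97.78/47.79 = 2.046 ns.
Leg 3: γ = 44.8; τ_3 = 209.9/44.80 = 4.685 ns.
Total proper time: τ_1 + 2.046 + 4.685 = 252.1, so τ_1 = 252.1 − 6.731 = 245.4 ns.
γ_1 = 591.7/245.4 = 2.411; β = √(1 − 1/γ²) = √0.8280.

β = 0.910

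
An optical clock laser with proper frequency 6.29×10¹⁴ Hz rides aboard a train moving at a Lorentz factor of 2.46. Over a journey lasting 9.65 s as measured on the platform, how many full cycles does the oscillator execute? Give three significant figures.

γ = 2.46
The oscillator's own cycle count is N = f × τ where τ is the proper time on the train. τ = Δt/γ = 9.65/2.460 = 3.923 s = 3.923×10⁰ s.
N = 6.29×10¹⁴ × 3.923×10⁰ = 2.467×10¹⁵.

N = 2.47×10¹⁵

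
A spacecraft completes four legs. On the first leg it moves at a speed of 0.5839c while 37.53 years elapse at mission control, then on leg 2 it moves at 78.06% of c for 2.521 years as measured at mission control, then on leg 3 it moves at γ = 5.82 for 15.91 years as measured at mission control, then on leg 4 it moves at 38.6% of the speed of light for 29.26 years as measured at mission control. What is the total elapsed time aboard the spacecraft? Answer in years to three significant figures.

Leg 1: γ = 1/√(1 − 0.5839²) = 1/√0.6591 = 1.232; τ_1 = 37.53/1.232 = 30.47 years.
Leg 2: β = 0.7806; γ = 1/√(1 − 0.7806²) = 1/√0.3907 = 1.600; τ_2 = 2.521/1.600 = 1.576 years.
Leg 3: γ = 5.82; τ_3 = 15.91/5.820 = 2.734 years.
Leg 4: β = 0.386; γ = 1/√(1 − 0.386²) = 1/√0.8510 = 1.084; τ_4 = 29.26/1.084 = 26.99 years.
Total: 30.47 + 1.576 + 2.734 + 26.99 years.

τ = 61.8 years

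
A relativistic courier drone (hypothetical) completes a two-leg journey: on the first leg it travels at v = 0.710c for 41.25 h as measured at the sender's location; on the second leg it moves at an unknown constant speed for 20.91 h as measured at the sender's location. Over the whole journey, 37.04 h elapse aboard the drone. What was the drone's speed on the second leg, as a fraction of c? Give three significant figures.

β = 0.924

Leg 1: γ = 1/√(1 − 0.710²) = 1/√0.4959 = 1.420; τ_1 = 41.25/1.420 = 29.05 h.
Leg 2: speed unknown; τ_2 = 20.91/γ_2.
Total proper time: 29.05 + τ_2 = 37.04, so τ_2 = 37.04 − 29.05 = 7.992 h.
γ_2 = 20.91/7.992 = 2.616; β = √(1 − 1/γ²) = √0.8539.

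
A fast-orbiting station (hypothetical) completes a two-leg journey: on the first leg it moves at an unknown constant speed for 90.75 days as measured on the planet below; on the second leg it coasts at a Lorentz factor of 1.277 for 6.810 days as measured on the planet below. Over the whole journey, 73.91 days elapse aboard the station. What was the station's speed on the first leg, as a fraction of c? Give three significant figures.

β = 0.655

Leg 1: speed unknown; τ_1 = 90.75/γ_1.
Leg 2: γ = 1.277; τ_2 = 6.810/1.277 = 5.333 days.
Total proper time: τ_1 + 5.333 = 73.91, so τ_1 = 73.91 − 5.333 = 68.58 days.
γ_1 = 90.75/68.58 = 1.323; β = √(1 − 1/γ²) = √0.4290.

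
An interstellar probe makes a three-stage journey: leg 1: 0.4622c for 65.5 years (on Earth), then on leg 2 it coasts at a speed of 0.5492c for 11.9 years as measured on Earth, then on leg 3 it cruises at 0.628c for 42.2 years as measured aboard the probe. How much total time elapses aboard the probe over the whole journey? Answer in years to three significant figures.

τ = 110 years

Leg 1: γ = 1/√(1 − 0.4622²) = 1/√0.7864 = 1.128; τ_1 = 65.5/1.128 = 58.08 years.
Leg 2: γ = 1/√(1 − 0.5492²) = 1/√0.6984 = 1.197; τ_2 = 11.9/1.197 = 9.945 years.
Leg 3: 42.2 years is already measured aboard the probe.
Total: 58.08 + 9.945 + 42.20 years.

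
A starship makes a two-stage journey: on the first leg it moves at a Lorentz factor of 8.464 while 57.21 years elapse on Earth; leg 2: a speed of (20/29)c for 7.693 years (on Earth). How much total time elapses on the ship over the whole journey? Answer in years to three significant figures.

τ = 12.3 years

Leg 1: γ = 8.464; τ_1 = 57.21/8.464 = 6.759 years.
Leg 2: γ = 1/√(1 − (20/29)²) = 29/21 ≈ 1.381; τ_2 = 7.693/1.381 = 5.571 years.
Total: 6.759 + 5.571 years.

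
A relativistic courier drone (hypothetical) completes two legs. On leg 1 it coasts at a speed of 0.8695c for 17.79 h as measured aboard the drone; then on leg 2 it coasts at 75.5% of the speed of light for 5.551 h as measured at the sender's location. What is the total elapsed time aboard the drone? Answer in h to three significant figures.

τ = 21.4 h

Leg 1: 17.79 h is already measured aboard the drone.
Leg 2: β = 0.755; γ = 1/√(1 − 0.755²) = 1/√0.4300 = 1.525; τ_2 = 5.551/1.525 = 3.640 h.
Total: 17.79 + 3.640 h.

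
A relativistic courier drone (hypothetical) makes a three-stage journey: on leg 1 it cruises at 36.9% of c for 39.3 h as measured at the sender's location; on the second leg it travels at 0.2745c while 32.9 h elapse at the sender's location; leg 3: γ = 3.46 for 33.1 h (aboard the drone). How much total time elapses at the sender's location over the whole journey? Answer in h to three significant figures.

Δt = 187 h

Leg 1: 39.3 h is already measured at the sender's location.
Leg 2: 32.9 h is already measured at the sender's location.
Leg 3: γ = 3.46; Δt_3 = 3.460 × 33.1 = 114.5 h.
Total: 39.30 + 32.90 + 114.5 h.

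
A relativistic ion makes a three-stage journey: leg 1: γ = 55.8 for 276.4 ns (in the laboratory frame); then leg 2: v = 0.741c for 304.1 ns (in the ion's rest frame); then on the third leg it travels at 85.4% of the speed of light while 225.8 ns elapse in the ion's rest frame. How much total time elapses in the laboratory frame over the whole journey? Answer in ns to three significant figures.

Δt = 1160 ns

Leg 1: 276.4 ns is already measured in the laboratory frame.
Leg 2: γ = 1/√(1 − 0.741²) = 1/√0.4509 = 1.489; Δt_2 = 1.489 × 304.1 = 452.9 ns.
Leg 3: β = 0.854; γ = 1/√(1 − 0.854²) = 1/√0.2707 = 1.922; Δt_3 = 1.922 × 225.8 = 434.0 ns.
Total: 276.4 + 452.9 + 434.0 ns.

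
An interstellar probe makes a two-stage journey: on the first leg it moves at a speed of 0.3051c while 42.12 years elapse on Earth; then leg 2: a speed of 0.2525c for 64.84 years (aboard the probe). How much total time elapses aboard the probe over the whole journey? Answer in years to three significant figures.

Leg 1: γ = 1/√(1 − 0.3051²) = 1/√0.9069 = 1.050; τ_1 = 42.12/1.050 = 40.11 years.
Leg 2: 64.84 years is already measured aboard the probe.
Total: 40.11 + 64.84 years.

τ = 105 years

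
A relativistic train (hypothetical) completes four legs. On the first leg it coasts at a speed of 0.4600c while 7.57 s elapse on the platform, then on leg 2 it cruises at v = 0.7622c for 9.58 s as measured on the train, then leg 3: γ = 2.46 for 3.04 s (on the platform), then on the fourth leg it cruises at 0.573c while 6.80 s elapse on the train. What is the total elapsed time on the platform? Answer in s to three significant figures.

Δt = 33.7 s

Leg 1: 7.57 s is already measured on the platform.
Leg 2: γ = 1/√(1 − 0.7622²) = 1/√0.4191 = 1.545; Δt_2 = 1.545 × 9.58 = 14.80 s.
Leg 3: 3.04 s is already measured on the platform.
Leg 4: γ = 1/√(1 − 0.573²) = 1/√0.6717 = 1.220; Δt_4 = 1.220 × 6.80 = 8.297 s.
Total: 7.570 + 14.80 + 3.040 + 8.297 s.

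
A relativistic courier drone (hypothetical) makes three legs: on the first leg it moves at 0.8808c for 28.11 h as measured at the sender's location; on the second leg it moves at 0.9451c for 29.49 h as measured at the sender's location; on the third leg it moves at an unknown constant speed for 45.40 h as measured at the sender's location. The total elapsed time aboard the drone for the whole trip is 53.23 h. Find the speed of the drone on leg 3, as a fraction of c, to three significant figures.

Leg 1: γ = 1/√(1 − 0.8808²) = 1/√0.2242 = 2.112; τ_1 = 28.11/2.112 = 13.31 h.
Leg 2: γ = 1/√(1 − 0.9451²) = 1/√0.1068 = 3.060; τ_2 = 29.49/3.060 = 9.637 h.
Leg 3: speed unknown; τ_3 = 45.40/γ_3.
Total proper time: 13.31 + 9.637 + τ_3 = 53.23, so τ_3 = 53.23 − 22.95 = 30.28 h.
γ_3 = 45.40/30.28 = 1.499; β = √(1 − 1/γ²) = √0.5551.

β = 0.745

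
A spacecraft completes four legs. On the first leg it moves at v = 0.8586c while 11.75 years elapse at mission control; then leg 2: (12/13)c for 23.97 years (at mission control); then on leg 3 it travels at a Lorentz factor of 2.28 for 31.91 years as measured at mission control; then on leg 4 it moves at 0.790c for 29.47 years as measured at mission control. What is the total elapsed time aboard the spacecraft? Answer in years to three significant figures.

Leg 1: γ = 1/√(1 − 0.8586²) = 1/√0.2628 = 1.951; τ_1 = 11.75/1.951 = 6.024 years.
Leg 2: γ = 1/√(1 − (12/13)²) = 13/5 = 2.600; τ_2 = 23.97/2.600 = 9.219 years.
Leg 3: γ = 2.28; τ_3 = 31.91/2.280 = 14.00 years.
Leg 4: γ = 1/√(1 − 0.790²) = 1/√0.3759 = 1.631; τ_4 = 29.47/1.631 = 18.07 years.
Total: 6.024 + 9.219 + 14.00 + 18.07 years.

τ = 47.3 years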